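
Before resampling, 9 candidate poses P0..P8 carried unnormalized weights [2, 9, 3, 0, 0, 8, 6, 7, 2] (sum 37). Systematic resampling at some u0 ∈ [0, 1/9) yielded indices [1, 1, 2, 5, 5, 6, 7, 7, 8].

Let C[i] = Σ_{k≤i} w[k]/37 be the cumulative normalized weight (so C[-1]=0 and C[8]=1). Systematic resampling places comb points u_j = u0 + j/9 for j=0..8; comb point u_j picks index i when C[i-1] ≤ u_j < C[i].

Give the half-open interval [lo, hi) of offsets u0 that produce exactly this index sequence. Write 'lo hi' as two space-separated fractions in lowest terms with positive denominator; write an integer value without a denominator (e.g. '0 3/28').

10/111 1/9

C = [2/37, 11/37, 14/37, 14/37, 14/37, 22/37, 28/37, 35/37, 1]
j=0 picked index 1: u0 ∈ [2/37, 11/37)
j=1 picked index 1: u0 ∈ [-19/333, 62/333)
j=2 picked index 2: u0 ∈ [25/333, 52/333)
j=3 picked index 5: u0 ∈ [5/111, 29/111)
j=4 picked index 5: u0 ∈ [-22/333, 50/333)
j=5 picked index 6: u0 ∈ [13/333, 67/333)
j=6 picked index 7: u0 ∈ [10/111, 31/111)
j=7 picked index 7: u0 ∈ [-7/333, 56/333)
j=8 picked index 8: u0 ∈ [19/333, 1/9)
intersection: [10/111, 1/9)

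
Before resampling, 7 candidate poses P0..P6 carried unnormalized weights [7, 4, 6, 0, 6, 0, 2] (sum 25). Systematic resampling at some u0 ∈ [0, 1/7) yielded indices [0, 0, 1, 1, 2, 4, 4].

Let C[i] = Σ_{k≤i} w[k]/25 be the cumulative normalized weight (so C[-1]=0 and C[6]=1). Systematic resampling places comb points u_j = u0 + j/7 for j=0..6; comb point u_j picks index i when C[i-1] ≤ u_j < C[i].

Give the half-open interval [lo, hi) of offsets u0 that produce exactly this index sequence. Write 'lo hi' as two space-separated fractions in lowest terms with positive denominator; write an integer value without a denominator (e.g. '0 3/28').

0 2/175

C = [7/25, 11/25, 17/25, 17/25, 23/25, 23/25, 1]
j=0 picked index 0: u0 ∈ [0, 7/25)
j=1 picked index 0: u0 ∈ [-1/7, 24/175)
j=2 picked index 1: u0 ∈ [-1/175, 27/175)
j=3 picked index 1: u0 ∈ [-26/175, 2/175)
j=4 picked index 2: u0 ∈ [-23/175, 19/175)
j=5 picked index 4: u0 ∈ [-6/175, 36/175)
j=6 picked index 4: u0 ∈ [-31/175, 11/175)
intersection: [0, 2/175)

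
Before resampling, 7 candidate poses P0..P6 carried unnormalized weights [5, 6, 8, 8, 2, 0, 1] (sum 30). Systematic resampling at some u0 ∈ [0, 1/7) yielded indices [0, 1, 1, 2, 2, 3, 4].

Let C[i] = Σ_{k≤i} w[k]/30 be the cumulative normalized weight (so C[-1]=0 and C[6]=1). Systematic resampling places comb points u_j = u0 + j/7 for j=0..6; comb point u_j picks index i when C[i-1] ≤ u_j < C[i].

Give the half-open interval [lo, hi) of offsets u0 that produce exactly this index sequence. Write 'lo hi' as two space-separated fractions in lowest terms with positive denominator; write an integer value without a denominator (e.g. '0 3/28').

C = [1/6, 11/30, 19/30, 9/10, 29/30, 29/30, 1]
j=0 picked index 0: u0 ∈ [0, 1/6)
j=1 picked index 1: u0 ∈ [1/42, 47/210)
j=2 picked index 1: u0 ∈ [-5/42, 17/210)
j=3 picked index 2: u0 ∈ [-13/210, 43/210)
j=4 picked index 2: u0 ∈ [-43/210, 13/210)
j=5 picked index 3: u0 ∈ [-17/210, 13/70)
j=6 picked index 4: u0 ∈ [3/70, 23/210)
intersection: [3/70, 13/210)

3/70 13/210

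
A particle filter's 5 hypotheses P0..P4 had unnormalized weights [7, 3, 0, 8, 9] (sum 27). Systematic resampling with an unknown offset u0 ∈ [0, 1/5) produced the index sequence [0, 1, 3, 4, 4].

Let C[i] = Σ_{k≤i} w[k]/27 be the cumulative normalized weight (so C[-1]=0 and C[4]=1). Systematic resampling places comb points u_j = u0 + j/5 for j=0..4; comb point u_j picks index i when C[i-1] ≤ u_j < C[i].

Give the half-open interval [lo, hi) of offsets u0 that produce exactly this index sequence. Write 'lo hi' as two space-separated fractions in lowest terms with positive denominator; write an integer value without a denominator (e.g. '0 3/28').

1/15 23/135

C = [7/27, 10/27, 10/27, 2/3, 1]
j=0 picked index 0: u0 ∈ [0, 7/27)
j=1 picked index 1: u0 ∈ [8/135, 23/135)
j=2 picked index 3: u0 ∈ [-4/135, 4/15)
j=3 picked index 4: u0 ∈ [1/15, 2/5)
j=4 picked index 4: u0 ∈ [-2/15, 1/5)
intersection: [1/15, 23/135)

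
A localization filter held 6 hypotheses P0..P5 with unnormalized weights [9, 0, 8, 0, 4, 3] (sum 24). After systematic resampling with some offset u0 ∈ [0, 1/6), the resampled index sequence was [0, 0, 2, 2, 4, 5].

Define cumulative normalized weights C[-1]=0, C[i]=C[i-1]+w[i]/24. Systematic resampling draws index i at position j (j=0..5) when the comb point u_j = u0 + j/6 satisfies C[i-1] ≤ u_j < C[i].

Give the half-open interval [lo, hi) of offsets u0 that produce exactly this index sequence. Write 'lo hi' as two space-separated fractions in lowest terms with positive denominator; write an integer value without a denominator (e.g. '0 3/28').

C = [3/8, 3/8, 17/24, 17/24, 7/8, 1]
j=0 picked index 0: u0 ∈ [0, 3/8)
j=1 picked index 0: u0 ∈ [-1/6, 5/24)
j=2 picked index 2: u0 ∈ [1/24, 3/8)
j=3 picked index 2: u0 ∈ [-1/8, 5/24)
j=4 picked index 4: u0 ∈ [1/24, 5/24)
j=5 picked index 5: u0 ∈ [1/24, 1/6)
intersection: [1/24, 1/6)

1/24 1/6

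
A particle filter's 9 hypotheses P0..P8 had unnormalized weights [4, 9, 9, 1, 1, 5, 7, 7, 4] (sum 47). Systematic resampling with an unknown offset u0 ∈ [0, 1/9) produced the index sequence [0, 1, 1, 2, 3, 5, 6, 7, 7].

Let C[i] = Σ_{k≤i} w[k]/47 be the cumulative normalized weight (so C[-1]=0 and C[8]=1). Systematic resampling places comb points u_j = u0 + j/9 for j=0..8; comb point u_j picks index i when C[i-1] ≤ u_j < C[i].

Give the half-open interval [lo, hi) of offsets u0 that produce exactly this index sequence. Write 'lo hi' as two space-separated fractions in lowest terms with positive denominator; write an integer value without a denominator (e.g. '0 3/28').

C = [4/47, 13/47, 22/47, 23/47, 24/47, 29/47, 36/47, 43/47, 1]
j=0 picked index 0: u0 ∈ [0, 4/47)
j=1 picked index 1: u0 ∈ [-11/423, 70/423)
j=2 picked index 1: u0 ∈ [-58/423, 23/423)
j=3 picked index 2: u0 ∈ [-8/141, 19/141)
j=4 picked index 3: u0 ∈ [10/423, 19/423)
j=5 picked index 5: u0 ∈ [-19/423, 26/423)
j=6 picked index 6: u0 ∈ [-7/141, 14/141)
j=7 picked index 7: u0 ∈ [-5/423, 58/423)
j=8 picked index 7: u0 ∈ [-52/423, 11/423)
intersection: [10/423, 11/423)

10/423 11/423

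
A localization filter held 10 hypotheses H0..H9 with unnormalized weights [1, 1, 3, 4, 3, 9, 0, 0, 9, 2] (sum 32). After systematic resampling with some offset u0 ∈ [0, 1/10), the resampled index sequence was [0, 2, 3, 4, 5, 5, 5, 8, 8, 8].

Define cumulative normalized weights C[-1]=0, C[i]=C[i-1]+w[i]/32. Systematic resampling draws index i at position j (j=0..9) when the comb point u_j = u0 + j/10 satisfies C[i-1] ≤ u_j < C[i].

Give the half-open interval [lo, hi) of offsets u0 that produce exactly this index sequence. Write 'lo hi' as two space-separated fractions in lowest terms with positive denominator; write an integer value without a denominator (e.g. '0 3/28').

0 1/32

C = [1/32, 1/16, 5/32, 9/32, 3/8, 21/32, 21/32, 21/32, 15/16, 1]
j=0 picked index 0: u0 ∈ [0, 1/32)
j=1 picked index 2: u0 ∈ [-3/80, 9/160)
j=2 picked index 3: u0 ∈ [-7/160, 13/160)
j=3 picked index 4: u0 ∈ [-3/160, 3/40)
j=4 picked index 5: u0 ∈ [-1/40, 41/160)
j=5 picked index 5: u0 ∈ [-1/8, 5/32)
j=6 picked index 5: u0 ∈ [-9/40, 9/160)
j=7 picked index 8: u0 ∈ [-7/160, 19/80)
j=8 picked index 8: u0 ∈ [-23/160, 11/80)
j=9 picked index 8: u0 ∈ [-39/160, 3/80)
intersection: [0, 1/32)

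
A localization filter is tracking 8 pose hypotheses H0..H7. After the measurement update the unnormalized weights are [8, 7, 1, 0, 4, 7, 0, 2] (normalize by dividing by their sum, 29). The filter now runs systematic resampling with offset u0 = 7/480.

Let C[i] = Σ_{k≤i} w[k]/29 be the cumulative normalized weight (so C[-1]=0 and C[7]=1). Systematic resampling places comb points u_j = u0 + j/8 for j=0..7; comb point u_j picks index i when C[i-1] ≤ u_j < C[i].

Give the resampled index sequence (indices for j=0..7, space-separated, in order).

0 0 0 1 1 4 5 5

C = [8/29, 15/29, 16/29, 16/29, 20/29, 27/29, 27/29, 1]
j=0: u_0=7/480 ∈ [0, 8/29) → index 0
j=1: u_1=67/480 ∈ [0, 8/29) → index 0
j=2: u_2=127/480 ∈ [0, 8/29) → index 0
j=3: u_3=187/480 ∈ [8/29, 15/29) → index 1
j=4: u_4=247/480 ∈ [8/29, 15/29) → index 1
j=5: u_5=307/480 ∈ [16/29, 20/29) → index 4
j=6: u_6=367/480 ∈ [20/29, 27/29) → index 5
j=7: u_7=427/480 ∈ [20/29, 27/29) → index 5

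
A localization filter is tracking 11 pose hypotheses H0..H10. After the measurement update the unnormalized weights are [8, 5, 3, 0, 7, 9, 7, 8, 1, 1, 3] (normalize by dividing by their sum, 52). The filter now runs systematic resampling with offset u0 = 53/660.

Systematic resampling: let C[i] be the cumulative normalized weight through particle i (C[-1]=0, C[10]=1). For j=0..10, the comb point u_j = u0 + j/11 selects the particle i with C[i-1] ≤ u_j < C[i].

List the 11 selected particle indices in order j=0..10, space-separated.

0 1 2 4 5 5 6 6 7 7 10

C = [2/13, 1/4, 4/13, 4/13, 23/52, 8/13, 3/4, 47/52, 12/13, 49/52, 1]
j=0: u_0=53/660 ∈ [0, 2/13) → index 0
j=1: u_1=113/660 ∈ [2/13, 1/4) → index 1
j=2: u_2=173/660 ∈ [1/4, 4/13) → index 2
j=3: u_3=233/660 ∈ [4/13, 23/52) → index 4
j=4: u_4=293/660 ∈ [23/52, 8/13) → index 5
j=5: u_5=353/660 ∈ [23/52, 8/13) → index 5
j=6: u_6=413/660 ∈ [8/13, 3/4) → index 6
j=7: u_7=43/60 ∈ [8/13, 3/4) → index 6
j=8: u_8=533/660 ∈ [3/4, 47/52) → index 7
j=9: u_9=593/660 ∈ [3/4, 47/52) → index 7
j=10: u_10=653/660 ∈ [49/52, 1) → index 10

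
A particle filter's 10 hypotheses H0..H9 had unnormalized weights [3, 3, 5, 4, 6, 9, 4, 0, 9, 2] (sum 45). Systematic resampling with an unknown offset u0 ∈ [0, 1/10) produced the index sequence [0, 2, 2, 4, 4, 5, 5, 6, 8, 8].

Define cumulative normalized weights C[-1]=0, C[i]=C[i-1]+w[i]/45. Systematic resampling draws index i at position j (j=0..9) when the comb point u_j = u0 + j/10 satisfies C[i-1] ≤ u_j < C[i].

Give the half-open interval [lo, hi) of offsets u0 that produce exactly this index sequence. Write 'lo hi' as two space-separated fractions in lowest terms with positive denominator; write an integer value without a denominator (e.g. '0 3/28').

1/30 2/45

C = [1/15, 2/15, 11/45, 1/3, 7/15, 2/3, 34/45, 34/45, 43/45, 1]
j=0 picked index 0: u0 ∈ [0, 1/15)
j=1 picked index 2: u0 ∈ [1/30, 13/90)
j=2 picked index 2: u0 ∈ [-1/15, 2/45)
j=3 picked index 4: u0 ∈ [1/30, 1/6)
j=4 picked index 4: u0 ∈ [-1/15, 1/15)
j=5 picked index 5: u0 ∈ [-1/30, 1/6)
j=6 picked index 5: u0 ∈ [-2/15, 1/15)
j=7 picked index 6: u0 ∈ [-1/30, 1/18)
j=8 picked index 8: u0 ∈ [-2/45, 7/45)
j=9 picked index 8: u0 ∈ [-13/90, 1/18)
intersection: [1/30, 2/45)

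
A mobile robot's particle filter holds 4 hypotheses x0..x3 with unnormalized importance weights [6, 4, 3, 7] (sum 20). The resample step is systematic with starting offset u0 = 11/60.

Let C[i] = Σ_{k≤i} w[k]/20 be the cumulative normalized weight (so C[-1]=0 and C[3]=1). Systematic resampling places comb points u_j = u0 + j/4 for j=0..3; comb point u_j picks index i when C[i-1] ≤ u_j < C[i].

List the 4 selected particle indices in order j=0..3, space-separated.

C = [3/10, 1/2, 13/20, 1]
j=0: u_0=11/60 ∈ [0, 3/10) → index 0
j=1: u_1=13/30 ∈ [3/10, 1/2) → index 1
j=2: u_2=41/60 ∈ [13/20, 1) → index 3
j=3: u_3=14/15 ∈ [13/20, 1) → index 3

0 1 3 3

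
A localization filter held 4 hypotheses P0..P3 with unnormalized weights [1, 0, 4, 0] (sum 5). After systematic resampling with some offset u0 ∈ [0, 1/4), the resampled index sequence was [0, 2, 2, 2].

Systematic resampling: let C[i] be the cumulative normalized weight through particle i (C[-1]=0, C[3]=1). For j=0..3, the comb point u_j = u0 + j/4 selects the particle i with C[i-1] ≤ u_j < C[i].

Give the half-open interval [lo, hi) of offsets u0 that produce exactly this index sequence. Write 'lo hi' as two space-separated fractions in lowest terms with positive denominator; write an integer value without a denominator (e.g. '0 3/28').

C = [1/5, 1/5, 1, 1]
j=0 picked index 0: u0 ∈ [0, 1/5)
j=1 picked index 2: u0 ∈ [-1/20, 3/4)
j=2 picked index 2: u0 ∈ [-3/10, 1/2)
j=3 picked index 2: u0 ∈ [-11/20, 1/4)
intersection: [0, 1/5)

0 1/5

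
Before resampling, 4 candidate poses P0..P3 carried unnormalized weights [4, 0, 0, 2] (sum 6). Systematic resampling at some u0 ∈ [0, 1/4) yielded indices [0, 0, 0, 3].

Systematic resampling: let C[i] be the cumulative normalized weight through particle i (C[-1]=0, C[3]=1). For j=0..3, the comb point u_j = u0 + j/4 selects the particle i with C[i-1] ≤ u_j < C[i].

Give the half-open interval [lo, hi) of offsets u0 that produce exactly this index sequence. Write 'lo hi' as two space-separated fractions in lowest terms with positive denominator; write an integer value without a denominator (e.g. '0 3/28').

C = [2/3, 2/3, 2/3, 1]
j=0 picked index 0: u0 ∈ [0, 2/3)
j=1 picked index 0: u0 ∈ [-1/4, 5/12)
j=2 picked index 0: u0 ∈ [-1/2, 1/6)
j=3 picked index 3: u0 ∈ [-1/12, 1/4)
intersection: [0, 1/6)

0 1/6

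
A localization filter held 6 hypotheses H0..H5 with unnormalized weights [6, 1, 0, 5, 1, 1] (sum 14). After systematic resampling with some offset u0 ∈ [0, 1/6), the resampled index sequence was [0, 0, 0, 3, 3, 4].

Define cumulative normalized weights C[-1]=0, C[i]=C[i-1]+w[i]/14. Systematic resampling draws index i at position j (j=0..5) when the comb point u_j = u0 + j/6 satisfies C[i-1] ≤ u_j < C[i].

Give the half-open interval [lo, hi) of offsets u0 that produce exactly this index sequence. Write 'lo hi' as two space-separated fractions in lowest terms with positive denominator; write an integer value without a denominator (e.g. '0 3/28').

1/42 2/21

C = [3/7, 1/2, 1/2, 6/7, 13/14, 1]
j=0 picked index 0: u0 ∈ [0, 3/7)
j=1 picked index 0: u0 ∈ [-1/6, 11/42)
j=2 picked index 0: u0 ∈ [-1/3, 2/21)
j=3 picked index 3: u0 ∈ [0, 5/14)
j=4 picked index 3: u0 ∈ [-1/6, 4/21)
j=5 picked index 4: u0 ∈ [1/42, 2/21)
intersection: [1/42, 2/21)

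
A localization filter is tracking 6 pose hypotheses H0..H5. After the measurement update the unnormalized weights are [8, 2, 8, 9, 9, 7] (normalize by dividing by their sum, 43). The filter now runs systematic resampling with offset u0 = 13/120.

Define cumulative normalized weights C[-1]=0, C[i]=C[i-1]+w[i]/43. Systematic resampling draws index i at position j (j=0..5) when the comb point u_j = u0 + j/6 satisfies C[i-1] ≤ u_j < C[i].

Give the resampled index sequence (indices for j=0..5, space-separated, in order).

C = [8/43, 10/43, 18/43, 27/43, 36/43, 1]
j=0: u_0=13/120 ∈ [0, 8/43) → index 0
j=1: u_1=11/40 ∈ [10/43, 18/43) → index 2
j=2: u_2=53/120 ∈ [18/43, 27/43) → index 3
j=3: u_3=73/120 ∈ [18/43, 27/43) → index 3
j=4: u_4=31/40 ∈ [27/43, 36/43) → index 4
j=5: u_5=113/120 ∈ [36/43, 1) → index 5

0 2 3 3 4 5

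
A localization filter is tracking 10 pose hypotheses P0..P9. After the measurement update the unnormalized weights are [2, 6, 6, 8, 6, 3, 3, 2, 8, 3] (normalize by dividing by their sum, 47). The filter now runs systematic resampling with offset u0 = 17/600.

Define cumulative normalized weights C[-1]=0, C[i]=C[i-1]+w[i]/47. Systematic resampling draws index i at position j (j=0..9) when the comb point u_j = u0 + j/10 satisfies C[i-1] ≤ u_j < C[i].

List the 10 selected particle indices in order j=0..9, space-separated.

0 1 2 3 3 4 5 7 8 8

C = [2/47, 8/47, 14/47, 22/47, 28/47, 31/47, 34/47, 36/47, 44/47, 1]
j=0: u_0=17/600 ∈ [0, 2/47) → index 0
j=1: u_1=77/600 ∈ [2/47, 8/47) → index 1
j=2: u_2=137/600 ∈ [8/47, 14/47) → index 2
j=3: u_3=197/600 ∈ [14/47, 22/47) → index 3
j=4: u_4=257/600 ∈ [14/47, 22/47) → index 3
j=5: u_5=317/600 ∈ [22/47, 28/47) → index 4
j=6: u_6=377/600 ∈ [28/47, 31/47) → index 5
j=7: u_7=437/600 ∈ [34/47, 36/47) → index 7
j=8: u_8=497/600 ∈ [36/47, 44/47) → index 8
j=9: u_9=557/600 ∈ [36/47, 44/47) → index 8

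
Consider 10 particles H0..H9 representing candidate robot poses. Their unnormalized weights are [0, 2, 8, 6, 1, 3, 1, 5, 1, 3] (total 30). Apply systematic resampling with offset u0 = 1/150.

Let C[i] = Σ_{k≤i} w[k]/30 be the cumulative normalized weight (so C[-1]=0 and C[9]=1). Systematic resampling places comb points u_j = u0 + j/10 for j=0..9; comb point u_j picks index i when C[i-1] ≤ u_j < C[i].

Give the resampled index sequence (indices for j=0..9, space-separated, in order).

C = [0, 1/15, 1/3, 8/15, 17/30, 2/3, 7/10, 13/15, 9/10, 1]
j=0: u_0=1/150 ∈ [0, 1/15) → index 1
j=1: u_1=8/75 ∈ [1/15, 1/3) → index 2
j=2: u_2=31/150 ∈ [1/15, 1/3) → index 2
j=3: u_3=23/75 ∈ [1/15, 1/3) → index 2
j=4: u_4=61/150 ∈ [1/3, 8/15) → index 3
j=5: u_5=38/75 ∈ [1/3, 8/15) → index 3
j=6: u_6=91/150 ∈ [17/30, 2/3) → index 5
j=7: u_7=53/75 ∈ [7/10, 13/15) → index 7
j=8: u_8=121/150 ∈ [7/10, 13/15) → index 7
j=9: u_9=68/75 ∈ [9/10, 1) → index 9

1 2 2 2 3 3 5 7 7 9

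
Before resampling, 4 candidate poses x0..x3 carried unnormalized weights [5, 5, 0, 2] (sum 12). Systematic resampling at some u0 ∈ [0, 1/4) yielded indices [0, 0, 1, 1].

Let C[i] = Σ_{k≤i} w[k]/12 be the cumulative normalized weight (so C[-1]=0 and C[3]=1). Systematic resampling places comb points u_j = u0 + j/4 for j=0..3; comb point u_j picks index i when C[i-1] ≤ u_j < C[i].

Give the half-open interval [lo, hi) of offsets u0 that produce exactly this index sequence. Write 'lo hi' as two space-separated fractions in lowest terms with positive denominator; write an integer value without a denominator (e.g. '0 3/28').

0 1/12

C = [5/12, 5/6, 5/6, 1]
j=0 picked index 0: u0 ∈ [0, 5/12)
j=1 picked index 0: u0 ∈ [-1/4, 1/6)
j=2 picked index 1: u0 ∈ [-1/12, 1/3)
j=3 picked index 1: u0 ∈ [-1/3, 1/12)
intersection: [0, 1/12)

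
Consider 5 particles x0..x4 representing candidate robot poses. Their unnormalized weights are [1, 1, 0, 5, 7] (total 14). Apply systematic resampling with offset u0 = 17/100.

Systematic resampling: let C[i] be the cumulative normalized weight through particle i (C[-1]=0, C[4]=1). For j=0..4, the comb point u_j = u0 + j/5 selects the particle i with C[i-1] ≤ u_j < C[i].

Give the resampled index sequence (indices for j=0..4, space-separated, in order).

3 3 4 4 4

C = [1/14, 1/7, 1/7, 1/2, 1]
j=0: u_0=17/100 ∈ [1/7, 1/2) → index 3
j=1: u_1=37/100 ∈ [1/7, 1/2) → index 3
j=2: u_2=57/100 ∈ [1/2, 1) → index 4
j=3: u_3=77/100 ∈ [1/2, 1) → index 4
j=4: u_4=97/100 ∈ [1/2, 1) → index 4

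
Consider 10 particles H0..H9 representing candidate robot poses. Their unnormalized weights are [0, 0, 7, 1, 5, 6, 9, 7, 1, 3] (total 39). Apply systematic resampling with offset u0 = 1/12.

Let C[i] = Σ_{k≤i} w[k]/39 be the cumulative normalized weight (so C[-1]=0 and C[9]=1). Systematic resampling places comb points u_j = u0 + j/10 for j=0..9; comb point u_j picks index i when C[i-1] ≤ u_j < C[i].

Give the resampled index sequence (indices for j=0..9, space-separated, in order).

C = [0, 0, 7/39, 8/39, 1/3, 19/39, 28/39, 35/39, 12/13, 1]
j=0: u_0=1/12 ∈ [0, 7/39) → index 2
j=1: u_1=11/60 ∈ [7/39, 8/39) → index 3
j=2: u_2=17/60 ∈ [8/39, 1/3) → index 4
j=3: u_3=23/60 ∈ [1/3, 19/39) → index 5
j=4: u_4=29/60 ∈ [1/3, 19/39) → index 5
j=5: u_5=7/12 ∈ [19/39, 28/39) → index 6
j=6: u_6=41/60 ∈ [19/39, 28/39) → index 6
j=7: u_7=47/60 ∈ [28/39, 35/39) → index 7
j=8: u_8=53/60 ∈ [28/39, 35/39) → index 7
j=9: u_9=59/60 ∈ [12/13, 1) → index 9

2 3 4 5 5 6 6 7 7 9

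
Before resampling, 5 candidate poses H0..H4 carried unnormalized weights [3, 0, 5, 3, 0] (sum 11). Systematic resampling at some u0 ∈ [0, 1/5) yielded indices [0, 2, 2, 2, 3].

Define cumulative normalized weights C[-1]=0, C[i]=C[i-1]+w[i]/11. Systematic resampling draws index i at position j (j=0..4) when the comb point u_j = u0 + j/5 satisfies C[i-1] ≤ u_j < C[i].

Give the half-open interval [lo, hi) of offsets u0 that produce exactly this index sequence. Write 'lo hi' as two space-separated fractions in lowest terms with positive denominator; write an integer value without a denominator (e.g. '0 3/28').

C = [3/11, 3/11, 8/11, 1, 1]
j=0 picked index 0: u0 ∈ [0, 3/11)
j=1 picked index 2: u0 ∈ [4/55, 29/55)
j=2 picked index 2: u0 ∈ [-7/55, 18/55)
j=3 picked index 2: u0 ∈ [-18/55, 7/55)
j=4 picked index 3: u0 ∈ [-4/55, 1/5)
intersection: [4/55, 7/55)

4/55 7/55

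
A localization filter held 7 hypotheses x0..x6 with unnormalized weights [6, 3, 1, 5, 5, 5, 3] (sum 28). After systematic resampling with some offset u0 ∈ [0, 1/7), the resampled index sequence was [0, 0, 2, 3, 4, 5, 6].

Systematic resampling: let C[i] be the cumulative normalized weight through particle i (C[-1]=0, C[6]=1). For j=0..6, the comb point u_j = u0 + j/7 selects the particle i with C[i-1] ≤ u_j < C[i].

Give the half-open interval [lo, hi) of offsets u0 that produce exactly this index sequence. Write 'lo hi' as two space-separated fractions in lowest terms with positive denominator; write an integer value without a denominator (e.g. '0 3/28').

C = [3/14, 9/28, 5/14, 15/28, 5/7, 25/28, 1]
j=0 picked index 0: u0 ∈ [0, 3/14)
j=1 picked index 0: u0 ∈ [-1/7, 1/14)
j=2 picked index 2: u0 ∈ [1/28, 1/14)
j=3 picked index 3: u0 ∈ [-1/14, 3/28)
j=4 picked index 4: u0 ∈ [-1/28, 1/7)
j=5 picked index 5: u0 ∈ [0, 5/28)
j=6 picked index 6: u0 ∈ [1/28, 1/7)
intersection: [1/28, 1/14)

1/28 1/14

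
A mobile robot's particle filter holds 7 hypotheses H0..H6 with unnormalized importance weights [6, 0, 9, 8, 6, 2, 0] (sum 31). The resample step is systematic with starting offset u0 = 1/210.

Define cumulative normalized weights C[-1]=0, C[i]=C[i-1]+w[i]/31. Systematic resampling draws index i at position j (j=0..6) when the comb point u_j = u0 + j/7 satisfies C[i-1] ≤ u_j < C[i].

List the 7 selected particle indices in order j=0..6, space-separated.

C = [6/31, 6/31, 15/31, 23/31, 29/31, 1, 1]
j=0: u_0=1/210 ∈ [0, 6/31) → index 0
j=1: u_1=31/210 ∈ [0, 6/31) → index 0
j=2: u_2=61/210 ∈ [6/31, 15/31) → index 2
j=3: u_3=13/30 ∈ [6/31, 15/31) → index 2
j=4: u_4=121/210 ∈ [15/31, 23/31) → index 3
j=5: u_5=151/210 ∈ [15/31, 23/31) → index 3
j=6: u_6=181/210 ∈ [23/31, 29/31) → index 4

0 0 2 2 3 3 4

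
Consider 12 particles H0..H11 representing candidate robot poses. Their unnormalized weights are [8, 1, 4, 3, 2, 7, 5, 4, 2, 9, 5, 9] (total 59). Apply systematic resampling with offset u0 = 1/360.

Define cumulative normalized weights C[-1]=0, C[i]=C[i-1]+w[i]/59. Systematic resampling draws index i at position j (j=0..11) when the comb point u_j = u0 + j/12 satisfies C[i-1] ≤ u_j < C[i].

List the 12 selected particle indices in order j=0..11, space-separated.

0 0 2 3 5 5 6 8 9 9 10 11

C = [8/59, 9/59, 13/59, 16/59, 18/59, 25/59, 30/59, 34/59, 36/59, 45/59, 50/59, 1]
j=0: u_0=1/360 ∈ [0, 8/59) → index 0
j=1: u_1=31/360 ∈ [0, 8/59) → index 0
j=2: u_2=61/360 ∈ [9/59, 13/59) → index 2
j=3: u_3=91/360 ∈ [13/59, 16/59) → index 3
j=4: u_4=121/360 ∈ [18/59, 25/59) → index 5
j=5: u_5=151/360 ∈ [18/59, 25/59) → index 5
j=6: u_6=181/360 ∈ [25/59, 30/59) → index 6
j=7: u_7=211/360 ∈ [34/59, 36/59) → index 8
j=8: u_8=241/360 ∈ [36/59, 45/59) → index 9
j=9: u_9=271/360 ∈ [36/59, 45/59) → index 9
j=10: u_10=301/360 ∈ [45/59, 50/59) → index 10
j=11: u_11=331/360 ∈ [50/59, 1) → index 11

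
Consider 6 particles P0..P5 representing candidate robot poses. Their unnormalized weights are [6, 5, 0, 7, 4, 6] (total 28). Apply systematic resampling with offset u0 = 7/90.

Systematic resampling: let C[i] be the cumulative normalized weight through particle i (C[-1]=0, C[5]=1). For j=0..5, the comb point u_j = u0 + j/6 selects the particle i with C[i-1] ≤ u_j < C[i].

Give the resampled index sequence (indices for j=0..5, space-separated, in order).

0 1 3 3 4 5

C = [3/14, 11/28, 11/28, 9/14, 11/14, 1]
j=0: u_0=7/90 ∈ [0, 3/14) → index 0
j=1: u_1=11/45 ∈ [3/14, 11/28) → index 1
j=2: u_2=37/90 ∈ [11/28, 9/14) → index 3
j=3: u_3=26/45 ∈ [11/28, 9/14) → index 3
j=4: u_4=67/90 ∈ [9/14, 11/14) → index 4
j=5: u_5=41/45 ∈ [11/14, 1) → index 5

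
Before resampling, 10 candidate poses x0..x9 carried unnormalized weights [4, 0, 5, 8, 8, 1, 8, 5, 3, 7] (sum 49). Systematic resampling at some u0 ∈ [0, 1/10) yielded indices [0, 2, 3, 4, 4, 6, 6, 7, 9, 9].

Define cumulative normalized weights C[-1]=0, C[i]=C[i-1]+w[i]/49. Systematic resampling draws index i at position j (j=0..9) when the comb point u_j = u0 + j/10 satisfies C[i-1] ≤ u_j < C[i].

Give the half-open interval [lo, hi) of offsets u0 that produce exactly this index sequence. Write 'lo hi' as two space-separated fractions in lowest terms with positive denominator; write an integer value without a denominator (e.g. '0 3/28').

2/35 4/49

C = [4/49, 4/49, 9/49, 17/49, 25/49, 26/49, 34/49, 39/49, 6/7, 1]
j=0 picked index 0: u0 ∈ [0, 4/49)
j=1 picked index 2: u0 ∈ [-9/490, 41/490)
j=2 picked index 3: u0 ∈ [-4/245, 36/245)
j=3 picked index 4: u0 ∈ [23/490, 103/490)
j=4 picked index 4: u0 ∈ [-13/245, 27/245)
j=5 picked index 6: u0 ∈ [3/98, 19/98)
j=6 picked index 6: u0 ∈ [-17/245, 23/245)
j=7 picked index 7: u0 ∈ [-3/490, 47/490)
j=8 picked index 9: u0 ∈ [2/35, 1/5)
j=9 picked index 9: u0 ∈ [-3/70, 1/10)
intersection: [2/35, 4/49)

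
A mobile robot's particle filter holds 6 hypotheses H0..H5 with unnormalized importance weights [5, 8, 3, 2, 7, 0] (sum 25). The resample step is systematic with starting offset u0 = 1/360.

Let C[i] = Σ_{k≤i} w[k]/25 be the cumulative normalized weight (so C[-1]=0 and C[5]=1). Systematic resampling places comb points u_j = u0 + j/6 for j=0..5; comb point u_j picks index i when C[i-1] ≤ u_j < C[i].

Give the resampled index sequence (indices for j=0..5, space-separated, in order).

C = [1/5, 13/25, 16/25, 18/25, 1, 1]
j=0: u_0=1/360 ∈ [0, 1/5) → index 0
j=1: u_1=61/360 ∈ [0, 1/5) → index 0
j=2: u_2=121/360 ∈ [1/5, 13/25) → index 1
j=3: u_3=181/360 ∈ [1/5, 13/25) → index 1
j=4: u_4=241/360 ∈ [16/25, 18/25) → index 3
j=5: u_5=301/360 ∈ [18/25, 1) → index 4

0 0 1 1 3 4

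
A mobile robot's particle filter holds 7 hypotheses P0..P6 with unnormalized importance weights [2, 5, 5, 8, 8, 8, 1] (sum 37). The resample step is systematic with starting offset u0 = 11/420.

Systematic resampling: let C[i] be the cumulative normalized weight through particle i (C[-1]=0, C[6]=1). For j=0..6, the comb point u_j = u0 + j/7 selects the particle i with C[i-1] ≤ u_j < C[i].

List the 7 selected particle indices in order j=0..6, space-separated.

0 1 2 3 4 4 5

C = [2/37, 7/37, 12/37, 20/37, 28/37, 36/37, 1]
j=0: u_0=11/420 ∈ [0, 2/37) → index 0
j=1: u_1=71/420 ∈ [2/37, 7/37) → index 1
j=2: u_2=131/420 ∈ [7/37, 12/37) → index 2
j=3: u_3=191/420 ∈ [12/37, 20/37) → index 3
j=4: u_4=251/420 ∈ [20/37, 28/37) → index 4
j=5: u_5=311/420 ∈ [20/37, 28/37) → index 4
j=6: u_6=53/60 ∈ [28/37, 36/37) → index 5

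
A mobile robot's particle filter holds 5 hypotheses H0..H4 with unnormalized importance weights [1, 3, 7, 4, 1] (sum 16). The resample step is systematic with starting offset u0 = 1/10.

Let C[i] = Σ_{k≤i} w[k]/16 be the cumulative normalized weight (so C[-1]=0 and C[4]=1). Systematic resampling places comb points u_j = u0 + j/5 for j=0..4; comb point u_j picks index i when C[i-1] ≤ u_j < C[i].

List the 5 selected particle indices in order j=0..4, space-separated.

1 2 2 3 3

C = [1/16, 1/4, 11/16, 15/16, 1]
j=0: u_0=1/10 ∈ [1/16, 1/4) → index 1
j=1: u_1=3/10 ∈ [1/4, 11/16) → index 2
j=2: u_2=1/2 ∈ [1/4, 11/16) → index 2
j=3: u_3=7/10 ∈ [11/16, 15/16) → index 3
j=4: u_4=9/10 ∈ [11/16, 15/16) → index 3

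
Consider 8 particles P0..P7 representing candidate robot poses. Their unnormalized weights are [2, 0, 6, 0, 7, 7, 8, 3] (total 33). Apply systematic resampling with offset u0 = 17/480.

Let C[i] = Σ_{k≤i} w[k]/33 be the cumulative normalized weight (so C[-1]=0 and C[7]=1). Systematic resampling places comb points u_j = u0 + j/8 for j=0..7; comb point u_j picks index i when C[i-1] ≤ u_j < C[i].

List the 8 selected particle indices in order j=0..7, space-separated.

C = [2/33, 2/33, 8/33, 8/33, 5/11, 2/3, 10/11, 1]
j=0: u_0=17/480 ∈ [0, 2/33) → index 0
j=1: u_1=77/480 ∈ [2/33, 8/33) → index 2
j=2: u_2=137/480 ∈ [8/33, 5/11) → index 4
j=3: u_3=197/480 ∈ [8/33, 5/11) → index 4
j=4: u_4=257/480 ∈ [5/11, 2/3) → index 5
j=5: u_5=317/480 ∈ [5/11, 2/3) → index 5
j=6: u_6=377/480 ∈ [2/3, 10/11) → index 6
j=7: u_7=437/480 ∈ [10/11, 1) → index 7

0 2 4 4 5 5 6 7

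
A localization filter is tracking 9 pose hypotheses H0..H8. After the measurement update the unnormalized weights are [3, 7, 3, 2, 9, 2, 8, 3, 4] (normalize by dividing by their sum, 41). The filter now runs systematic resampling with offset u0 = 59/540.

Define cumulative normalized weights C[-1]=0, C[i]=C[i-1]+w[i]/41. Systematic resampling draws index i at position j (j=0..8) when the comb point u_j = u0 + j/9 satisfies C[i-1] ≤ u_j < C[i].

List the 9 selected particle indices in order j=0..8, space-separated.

1 1 3 4 4 6 6 7 8

C = [3/41, 10/41, 13/41, 15/41, 24/41, 26/41, 34/41, 37/41, 1]
j=0: u_0=59/540 ∈ [3/41, 10/41) → index 1
j=1: u_1=119/540 ∈ [3/41, 10/41) → index 1
j=2: u_2=179/540 ∈ [13/41, 15/41) → index 3
j=3: u_3=239/540 ∈ [15/41, 24/41) → index 4
j=4: u_4=299/540 ∈ [15/41, 24/41) → index 4
j=5: u_5=359/540 ∈ [26/41, 34/41) → index 6
j=6: u_6=419/540 ∈ [26/41, 34/41) → index 6
j=7: u_7=479/540 ∈ [34/41, 37/41) → index 7
j=8: u_8=539/540 ∈ [37/41, 1) → index 8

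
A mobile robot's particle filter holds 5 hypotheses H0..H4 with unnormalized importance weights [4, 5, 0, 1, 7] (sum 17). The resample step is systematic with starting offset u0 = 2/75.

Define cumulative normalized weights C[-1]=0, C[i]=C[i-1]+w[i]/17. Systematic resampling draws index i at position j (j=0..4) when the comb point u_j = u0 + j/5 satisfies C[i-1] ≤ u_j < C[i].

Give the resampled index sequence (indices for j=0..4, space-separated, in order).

0 0 1 4 4

C = [4/17, 9/17, 9/17, 10/17, 1]
j=0: u_0=2/75 ∈ [0, 4/17) → index 0
j=1: u_1=17/75 ∈ [0, 4/17) → index 0
j=2: u_2=32/75 ∈ [4/17, 9/17) → index 1
j=3: u_3=47/75 ∈ [10/17, 1) → index 4
j=4: u_4=62/75 ∈ [10/17, 1) → index 4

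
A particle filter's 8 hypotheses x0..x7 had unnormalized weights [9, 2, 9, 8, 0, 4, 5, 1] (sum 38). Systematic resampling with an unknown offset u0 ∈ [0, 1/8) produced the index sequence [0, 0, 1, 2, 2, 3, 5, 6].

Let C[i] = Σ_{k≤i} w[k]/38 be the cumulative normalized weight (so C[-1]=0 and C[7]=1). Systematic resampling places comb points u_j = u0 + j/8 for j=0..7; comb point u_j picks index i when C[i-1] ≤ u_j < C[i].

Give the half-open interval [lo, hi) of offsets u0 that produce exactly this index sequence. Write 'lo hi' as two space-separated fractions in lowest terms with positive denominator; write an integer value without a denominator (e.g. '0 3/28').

0 1/38

C = [9/38, 11/38, 10/19, 14/19, 14/19, 16/19, 37/38, 1]
j=0 picked index 0: u0 ∈ [0, 9/38)
j=1 picked index 0: u0 ∈ [-1/8, 17/152)
j=2 picked index 1: u0 ∈ [-1/76, 3/76)
j=3 picked index 2: u0 ∈ [-13/152, 23/152)
j=4 picked index 2: u0 ∈ [-4/19, 1/38)
j=5 picked index 3: u0 ∈ [-15/152, 17/152)
j=6 picked index 5: u0 ∈ [-1/76, 7/76)
j=7 picked index 6: u0 ∈ [-5/152, 15/152)
intersection: [0, 1/38)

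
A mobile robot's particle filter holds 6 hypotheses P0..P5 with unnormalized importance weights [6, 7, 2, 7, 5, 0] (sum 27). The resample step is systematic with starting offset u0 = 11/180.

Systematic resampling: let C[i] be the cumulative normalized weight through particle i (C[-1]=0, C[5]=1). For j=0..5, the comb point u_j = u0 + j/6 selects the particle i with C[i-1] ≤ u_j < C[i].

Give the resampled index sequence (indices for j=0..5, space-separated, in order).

C = [2/9, 13/27, 5/9, 22/27, 1, 1]
j=0: u_0=11/180 ∈ [0, 2/9) → index 0
j=1: u_1=41/180 ∈ [2/9, 13/27) → index 1
j=2: u_2=71/180 ∈ [2/9, 13/27) → index 1
j=3: u_3=101/180 ∈ [5/9, 22/27) → index 3
j=4: u_4=131/180 ∈ [5/9, 22/27) → index 3
j=5: u_5=161/180 ∈ [22/27, 1) → index 4

0 1 1 3 3 4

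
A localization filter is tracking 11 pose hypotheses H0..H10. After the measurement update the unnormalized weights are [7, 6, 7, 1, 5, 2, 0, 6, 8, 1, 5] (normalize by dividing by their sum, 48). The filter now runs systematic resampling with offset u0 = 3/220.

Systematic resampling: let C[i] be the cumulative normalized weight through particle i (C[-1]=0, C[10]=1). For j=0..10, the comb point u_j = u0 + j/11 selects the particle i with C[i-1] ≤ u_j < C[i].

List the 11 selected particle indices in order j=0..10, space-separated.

C = [7/48, 13/48, 5/12, 7/16, 13/24, 7/12, 7/12, 17/24, 7/8, 43/48, 1]
j=0: u_0=3/220 ∈ [0, 7/48) → index 0
j=1: u_1=23/220 ∈ [0, 7/48) → index 0
j=2: u_2=43/220 ∈ [7/48, 13/48) → index 1
j=3: u_3=63/220 ∈ [13/48, 5/12) → index 2
j=4: u_4=83/220 ∈ [13/48, 5/12) → index 2
j=5: u_5=103/220 ∈ [7/16, 13/24) → index 4
j=6: u_6=123/220 ∈ [13/24, 7/12) → index 5
j=7: u_7=13/20 ∈ [7/12, 17/24) → index 7
j=8: u_8=163/220 ∈ [17/24, 7/8) → index 8
j=9: u_9=183/220 ∈ [17/24, 7/8) → index 8
j=10: u_10=203/220 ∈ [43/48, 1) → index 10

0 0 1 2 2 4 5 7 8 8 10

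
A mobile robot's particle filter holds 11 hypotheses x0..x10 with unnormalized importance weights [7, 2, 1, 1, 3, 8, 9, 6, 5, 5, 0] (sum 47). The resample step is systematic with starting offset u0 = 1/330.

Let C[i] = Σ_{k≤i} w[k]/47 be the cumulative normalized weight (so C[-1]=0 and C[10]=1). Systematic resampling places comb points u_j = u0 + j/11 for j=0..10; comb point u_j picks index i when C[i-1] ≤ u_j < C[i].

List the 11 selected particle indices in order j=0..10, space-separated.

C = [7/47, 9/47, 10/47, 11/47, 14/47, 22/47, 31/47, 37/47, 42/47, 1, 1]
j=0: u_0=1/330 ∈ [0, 7/47) → index 0
j=1: u_1=31/330 ∈ [0, 7/47) → index 0
j=2: u_2=61/330 ∈ [7/47, 9/47) → index 1
j=3: u_3=91/330 ∈ [11/47, 14/47) → index 4
j=4: u_4=11/30 ∈ [14/47, 22/47) → index 5
j=5: u_5=151/330 ∈ [14/47, 22/47) → index 5
j=6: u_6=181/330 ∈ [22/47, 31/47) → index 6
j=7: u_7=211/330 ∈ [22/47, 31/47) → index 6
j=8: u_8=241/330 ∈ [31/47, 37/47) → index 7
j=9: u_9=271/330 ∈ [37/47, 42/47) → index 8
j=10: u_10=301/330 ∈ [42/47, 1) → index 9

0 0 1 4 5 5 6 6 7 8 9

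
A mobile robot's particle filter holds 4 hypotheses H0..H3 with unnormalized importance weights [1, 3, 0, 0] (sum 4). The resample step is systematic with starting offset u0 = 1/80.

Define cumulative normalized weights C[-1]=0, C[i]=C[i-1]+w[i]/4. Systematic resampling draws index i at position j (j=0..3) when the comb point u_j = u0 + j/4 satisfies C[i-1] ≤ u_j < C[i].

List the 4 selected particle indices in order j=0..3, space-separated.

0 1 1 1

C = [1/4, 1, 1, 1]
j=0: u_0=1/80 ∈ [0, 1/4) → index 0
j=1: u_1=21/80 ∈ [1/4, 1) → index 1
j=2: u_2=41/80 ∈ [1/4, 1) → index 1
j=3: u_3=61/80 ∈ [1/4, 1) → index 1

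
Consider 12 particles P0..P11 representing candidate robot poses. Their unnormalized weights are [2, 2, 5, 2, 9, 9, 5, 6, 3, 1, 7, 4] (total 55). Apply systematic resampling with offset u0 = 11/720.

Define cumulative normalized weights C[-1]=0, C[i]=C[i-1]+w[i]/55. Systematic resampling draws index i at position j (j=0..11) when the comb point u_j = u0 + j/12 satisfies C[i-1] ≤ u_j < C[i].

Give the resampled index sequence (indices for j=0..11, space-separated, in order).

0 2 3 4 4 5 5 6 7 8 10 11

C = [2/55, 4/55, 9/55, 1/5, 4/11, 29/55, 34/55, 8/11, 43/55, 4/5, 51/55, 1]
j=0: u_0=11/720 ∈ [0, 2/55) → index 0
j=1: u_1=71/720 ∈ [4/55, 9/55) → index 2
j=2: u_2=131/720 ∈ [9/55, 1/5) → index 3
j=3: u_3=191/720 ∈ [1/5, 4/11) → index 4
j=4: u_4=251/720 ∈ [1/5, 4/11) → index 4
j=5: u_5=311/720 ∈ [4/11, 29/55) → index 5
j=6: u_6=371/720 ∈ [4/11, 29/55) → index 5
j=7: u_7=431/720 ∈ [29/55, 34/55) → index 6
j=8: u_8=491/720 ∈ [34/55, 8/11) → index 7
j=9: u_9=551/720 ∈ [8/11, 43/55) → index 8
j=10: u_10=611/720 ∈ [4/5, 51/55) → index 10
j=11: u_11=671/720 ∈ [51/55, 1) → index 11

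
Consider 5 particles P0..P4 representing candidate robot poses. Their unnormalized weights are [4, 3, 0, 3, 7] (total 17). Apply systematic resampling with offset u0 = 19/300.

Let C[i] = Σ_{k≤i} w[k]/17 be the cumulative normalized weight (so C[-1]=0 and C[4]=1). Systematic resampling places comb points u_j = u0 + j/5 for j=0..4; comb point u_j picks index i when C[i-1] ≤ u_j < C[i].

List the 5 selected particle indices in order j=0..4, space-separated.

C = [4/17, 7/17, 7/17, 10/17, 1]
j=0: u_0=19/300 ∈ [0, 4/17) → index 0
j=1: u_1=79/300 ∈ [4/17, 7/17) → index 1
j=2: u_2=139/300 ∈ [7/17, 10/17) → index 3
j=3: u_3=199/300 ∈ [10/17, 1) → index 4
j=4: u_4=259/300 ∈ [10/17, 1) → index 4

0 1 3 4 4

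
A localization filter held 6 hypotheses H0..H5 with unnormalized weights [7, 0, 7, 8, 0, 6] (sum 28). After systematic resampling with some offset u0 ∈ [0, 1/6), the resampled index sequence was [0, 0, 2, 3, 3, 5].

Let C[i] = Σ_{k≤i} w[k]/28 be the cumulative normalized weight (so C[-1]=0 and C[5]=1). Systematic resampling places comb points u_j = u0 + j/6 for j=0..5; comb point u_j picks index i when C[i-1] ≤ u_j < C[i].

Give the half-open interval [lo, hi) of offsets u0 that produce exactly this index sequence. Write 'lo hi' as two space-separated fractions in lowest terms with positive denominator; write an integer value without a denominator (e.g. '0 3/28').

0 1/12

C = [1/4, 1/4, 1/2, 11/14, 11/14, 1]
j=0 picked index 0: u0 ∈ [0, 1/4)
j=1 picked index 0: u0 ∈ [-1/6, 1/12)
j=2 picked index 2: u0 ∈ [-1/12, 1/6)
j=3 picked index 3: u0 ∈ [0, 2/7)
j=4 picked index 3: u0 ∈ [-1/6, 5/42)
j=5 picked index 5: u0 ∈ [-1/21, 1/6)
intersection: [0, 1/12)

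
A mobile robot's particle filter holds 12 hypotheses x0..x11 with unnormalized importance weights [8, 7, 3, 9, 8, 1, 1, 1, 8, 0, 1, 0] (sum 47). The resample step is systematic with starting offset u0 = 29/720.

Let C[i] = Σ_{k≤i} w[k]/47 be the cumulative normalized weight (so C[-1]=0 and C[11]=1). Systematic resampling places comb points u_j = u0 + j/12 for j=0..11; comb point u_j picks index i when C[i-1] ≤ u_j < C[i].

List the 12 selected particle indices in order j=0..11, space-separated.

C = [8/47, 15/47, 18/47, 27/47, 35/47, 36/47, 37/47, 38/47, 46/47, 46/47, 1, 1]
j=0: u_0=29/720 ∈ [0, 8/47) → index 0
j=1: u_1=89/720 ∈ [0, 8/47) → index 0
j=2: u_2=149/720 ∈ [8/47, 15/47) → index 1
j=3: u_3=209/720 ∈ [8/47, 15/47) → index 1
j=4: u_4=269/720 ∈ [15/47, 18/47) → index 2
j=5: u_5=329/720 ∈ [18/47, 27/47) → index 3
j=6: u_6=389/720 ∈ [18/47, 27/47) → index 3
j=7: u_7=449/720 ∈ [27/47, 35/47) → index 4
j=8: u_8=509/720 ∈ [27/47, 35/47) → index 4
j=9: u_9=569/720 ∈ [37/47, 38/47) → index 7
j=10: u_10=629/720 ∈ [38/47, 46/47) → index 8
j=11: u_11=689/720 ∈ [38/47, 46/47) → index 8

0 0 1 1 2 3 3 4 4 7 8 8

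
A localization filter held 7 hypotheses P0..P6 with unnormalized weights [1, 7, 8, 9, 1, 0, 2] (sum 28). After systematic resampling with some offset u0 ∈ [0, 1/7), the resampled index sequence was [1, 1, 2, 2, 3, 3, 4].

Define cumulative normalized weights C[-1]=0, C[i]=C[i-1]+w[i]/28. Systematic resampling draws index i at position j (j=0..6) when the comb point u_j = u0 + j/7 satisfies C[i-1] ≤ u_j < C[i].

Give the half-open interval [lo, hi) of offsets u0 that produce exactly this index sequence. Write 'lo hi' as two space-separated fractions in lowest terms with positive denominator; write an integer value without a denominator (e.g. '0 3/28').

C = [1/28, 2/7, 4/7, 25/28, 13/14, 13/14, 1]
j=0 picked index 1: u0 ∈ [1/28, 2/7)
j=1 picked index 1: u0 ∈ [-3/28, 1/7)
j=2 picked index 2: u0 ∈ [0, 2/7)
j=3 picked index 2: u0 ∈ [-1/7, 1/7)
j=4 picked index 3: u0 ∈ [0, 9/28)
j=5 picked index 3: u0 ∈ [-1/7, 5/28)
j=6 picked index 4: u0 ∈ [1/28, 1/14)
intersection: [1/28, 1/14)

1/28 1/14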